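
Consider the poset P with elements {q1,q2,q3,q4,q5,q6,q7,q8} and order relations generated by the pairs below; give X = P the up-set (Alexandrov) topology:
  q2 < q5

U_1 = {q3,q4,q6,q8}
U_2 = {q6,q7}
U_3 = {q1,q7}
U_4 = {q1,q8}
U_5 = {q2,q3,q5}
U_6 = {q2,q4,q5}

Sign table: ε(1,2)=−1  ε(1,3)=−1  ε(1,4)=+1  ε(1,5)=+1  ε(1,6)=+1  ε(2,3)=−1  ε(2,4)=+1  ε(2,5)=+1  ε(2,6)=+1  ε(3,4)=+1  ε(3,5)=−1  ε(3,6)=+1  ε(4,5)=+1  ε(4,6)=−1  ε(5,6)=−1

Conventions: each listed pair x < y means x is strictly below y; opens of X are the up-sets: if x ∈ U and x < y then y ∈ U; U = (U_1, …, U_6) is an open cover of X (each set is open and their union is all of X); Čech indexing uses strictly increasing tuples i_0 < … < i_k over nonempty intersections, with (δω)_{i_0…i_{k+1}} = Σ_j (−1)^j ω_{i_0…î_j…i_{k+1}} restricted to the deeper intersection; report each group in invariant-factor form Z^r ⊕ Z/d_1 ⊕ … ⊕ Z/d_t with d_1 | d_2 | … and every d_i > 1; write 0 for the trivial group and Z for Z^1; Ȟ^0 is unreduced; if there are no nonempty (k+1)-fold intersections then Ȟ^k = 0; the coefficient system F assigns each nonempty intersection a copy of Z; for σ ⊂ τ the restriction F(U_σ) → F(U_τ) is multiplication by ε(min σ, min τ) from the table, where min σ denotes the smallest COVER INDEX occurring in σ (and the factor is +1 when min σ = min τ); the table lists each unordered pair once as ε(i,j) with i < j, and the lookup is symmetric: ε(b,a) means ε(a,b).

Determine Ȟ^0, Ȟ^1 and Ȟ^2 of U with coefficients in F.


Ȟ^0 = 0, Ȟ^1 = Z ⊕ Z/2, Ȟ^2 = 0

nerve of the cover:
  U12={q6} U14={q8} U15={q3} U16={q4} U23={q7} U34={q1} U56={q2,q5}
C dims 6,7; δ0: rk 6, SNF 1^5·2
Ȟ^0 = (6 − 6) − 0 = 0, so Ȟ^0 ≅ 0
Ȟ^1 = (7 − 0) − 6 = 1 plus torsion [2], so Ȟ^1 ≅ Z ⊕ Z/2
Ȟ^2 = (0 − 0) − 0 = 0, so Ȟ^2 ≅ 0


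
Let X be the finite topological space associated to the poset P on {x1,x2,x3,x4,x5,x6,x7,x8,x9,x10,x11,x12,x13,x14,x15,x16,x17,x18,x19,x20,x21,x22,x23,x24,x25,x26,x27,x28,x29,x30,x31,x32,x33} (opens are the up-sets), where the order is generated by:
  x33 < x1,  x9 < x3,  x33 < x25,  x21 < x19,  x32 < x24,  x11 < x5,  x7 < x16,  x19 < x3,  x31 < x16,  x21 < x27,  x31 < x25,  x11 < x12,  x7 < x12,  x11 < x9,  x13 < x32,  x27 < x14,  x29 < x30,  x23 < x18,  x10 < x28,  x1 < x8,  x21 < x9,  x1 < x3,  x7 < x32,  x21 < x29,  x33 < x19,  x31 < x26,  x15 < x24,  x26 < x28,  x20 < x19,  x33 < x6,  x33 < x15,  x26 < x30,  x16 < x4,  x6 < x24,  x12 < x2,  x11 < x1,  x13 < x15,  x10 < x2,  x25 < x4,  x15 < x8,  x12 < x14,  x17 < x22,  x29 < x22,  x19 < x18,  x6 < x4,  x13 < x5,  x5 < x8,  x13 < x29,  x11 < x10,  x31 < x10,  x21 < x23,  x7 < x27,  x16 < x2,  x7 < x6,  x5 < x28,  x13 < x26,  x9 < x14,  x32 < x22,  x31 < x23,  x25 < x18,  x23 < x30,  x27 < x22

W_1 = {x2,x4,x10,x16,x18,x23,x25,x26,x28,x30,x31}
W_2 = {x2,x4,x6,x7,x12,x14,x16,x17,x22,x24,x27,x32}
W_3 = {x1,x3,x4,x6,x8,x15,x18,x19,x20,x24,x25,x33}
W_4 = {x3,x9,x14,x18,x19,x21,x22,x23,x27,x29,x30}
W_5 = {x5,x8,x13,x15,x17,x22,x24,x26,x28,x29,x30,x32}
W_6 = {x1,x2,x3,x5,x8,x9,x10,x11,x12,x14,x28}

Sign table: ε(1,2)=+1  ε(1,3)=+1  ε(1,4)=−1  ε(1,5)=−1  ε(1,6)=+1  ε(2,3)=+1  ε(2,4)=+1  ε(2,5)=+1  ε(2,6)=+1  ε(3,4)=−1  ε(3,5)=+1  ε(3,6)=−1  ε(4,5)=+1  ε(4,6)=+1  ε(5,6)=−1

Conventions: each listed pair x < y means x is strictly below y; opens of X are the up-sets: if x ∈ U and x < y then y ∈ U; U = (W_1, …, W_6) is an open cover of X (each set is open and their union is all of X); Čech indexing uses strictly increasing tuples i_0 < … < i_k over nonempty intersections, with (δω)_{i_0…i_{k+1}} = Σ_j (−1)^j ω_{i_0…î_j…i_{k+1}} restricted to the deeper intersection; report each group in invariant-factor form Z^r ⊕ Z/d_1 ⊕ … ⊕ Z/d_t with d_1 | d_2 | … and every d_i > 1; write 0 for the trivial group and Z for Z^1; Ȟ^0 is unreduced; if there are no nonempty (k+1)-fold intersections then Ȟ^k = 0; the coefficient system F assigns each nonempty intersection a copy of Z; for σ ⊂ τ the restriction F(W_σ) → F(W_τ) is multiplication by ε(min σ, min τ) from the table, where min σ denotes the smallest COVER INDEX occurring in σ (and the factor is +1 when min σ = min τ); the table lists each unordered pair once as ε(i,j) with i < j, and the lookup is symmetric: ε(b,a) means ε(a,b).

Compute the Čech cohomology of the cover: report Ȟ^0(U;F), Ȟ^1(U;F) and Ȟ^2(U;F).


intersection data:
  W12={x2,x4,x16} W13={x4,x18,x25} W14={x18,x23,x30} W15={x26,x28,x30} W16={x2,x10,x28} W23={x4,x6,x24} W24={x14,x22,x27} W25={x17,x22,x24,x32} W26={x2,x12,x14} W34={x3,x18,x19} W35={x8,x15,x24} W36={x1,x3,x8} W45={x22,x29,x30} W46={x3,x9,x14} W56={x5,x8,x28}
  W123={x4} W126={x2} W134={x18} W145={x30} W156={x28} W235={x24} W245={x22} W246={x14} W346={x3} W356={x8}
C dims 6,15,10; δ0: rk 6, SNF 1^5·2; δ1: rk 9, SNF 1^9
Ȟ^0 = (6 − 6) − 0 = 0, so Ȟ^0 ≅ 0
Ȟ^1 = (15 − 9) − 6 = 0 plus torsion [2], so Ȟ^1 ≅ Z/2
Ȟ^2 = (10 − 0) − 9 = 1, so Ȟ^2 ≅ Z

Ȟ^0 ≅ 0, Ȟ^1 ≅ Z/2 and Ȟ^2 ≅ Z


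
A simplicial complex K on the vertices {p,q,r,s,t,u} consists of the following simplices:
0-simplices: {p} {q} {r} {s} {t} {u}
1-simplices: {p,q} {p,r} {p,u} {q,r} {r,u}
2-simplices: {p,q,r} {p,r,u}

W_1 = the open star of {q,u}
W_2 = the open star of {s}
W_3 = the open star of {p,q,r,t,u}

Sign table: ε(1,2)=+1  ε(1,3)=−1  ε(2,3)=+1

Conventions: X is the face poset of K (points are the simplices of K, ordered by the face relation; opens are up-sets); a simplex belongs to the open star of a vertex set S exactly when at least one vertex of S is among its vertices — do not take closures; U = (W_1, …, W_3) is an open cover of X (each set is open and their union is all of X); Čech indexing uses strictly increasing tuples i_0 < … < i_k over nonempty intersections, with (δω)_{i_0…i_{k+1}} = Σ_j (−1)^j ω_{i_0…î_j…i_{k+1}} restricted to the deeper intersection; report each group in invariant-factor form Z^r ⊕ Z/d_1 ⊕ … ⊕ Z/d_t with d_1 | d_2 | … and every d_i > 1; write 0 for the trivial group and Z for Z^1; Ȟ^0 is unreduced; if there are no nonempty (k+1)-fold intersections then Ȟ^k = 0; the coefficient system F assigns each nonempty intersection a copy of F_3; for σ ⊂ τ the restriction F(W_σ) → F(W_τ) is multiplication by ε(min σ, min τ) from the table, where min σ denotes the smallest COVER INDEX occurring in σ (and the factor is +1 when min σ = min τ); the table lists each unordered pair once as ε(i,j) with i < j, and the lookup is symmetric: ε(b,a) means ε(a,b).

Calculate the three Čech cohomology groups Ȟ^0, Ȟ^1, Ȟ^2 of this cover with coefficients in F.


nerve of the cover:
  W1={{q},{u},{p,q},{p,u},{q,r},{r,u},{p,q,r},{p,r,u}} W2={{s}} W3={{p},{q},{r},{t},{u},{p,q},{p,r},{p,u},{q,r},{r,u},{p,q,r},{p,r,u}}
  W13={{q},{u},{p,q},{p,u},{q,r},{r,u},{p,q,r},{p,r,u}}
C dims 3,1; δ0: rk_F3 1
Ȟ^0 = (3 − 1) − 0 = 2, so Ȟ^0 ≅ Z/3 ⊕ Z/3
Ȟ^1 = (1 − 0) − 1 = 0, so Ȟ^1 ≅ 0
Ȟ^2 = (0 − 0) − 0 = 0, so Ȟ^2 ≅ 0

Ȟ^0 = Z/3 ⊕ Z/3, Ȟ^1 = 0 and Ȟ^2 = 0


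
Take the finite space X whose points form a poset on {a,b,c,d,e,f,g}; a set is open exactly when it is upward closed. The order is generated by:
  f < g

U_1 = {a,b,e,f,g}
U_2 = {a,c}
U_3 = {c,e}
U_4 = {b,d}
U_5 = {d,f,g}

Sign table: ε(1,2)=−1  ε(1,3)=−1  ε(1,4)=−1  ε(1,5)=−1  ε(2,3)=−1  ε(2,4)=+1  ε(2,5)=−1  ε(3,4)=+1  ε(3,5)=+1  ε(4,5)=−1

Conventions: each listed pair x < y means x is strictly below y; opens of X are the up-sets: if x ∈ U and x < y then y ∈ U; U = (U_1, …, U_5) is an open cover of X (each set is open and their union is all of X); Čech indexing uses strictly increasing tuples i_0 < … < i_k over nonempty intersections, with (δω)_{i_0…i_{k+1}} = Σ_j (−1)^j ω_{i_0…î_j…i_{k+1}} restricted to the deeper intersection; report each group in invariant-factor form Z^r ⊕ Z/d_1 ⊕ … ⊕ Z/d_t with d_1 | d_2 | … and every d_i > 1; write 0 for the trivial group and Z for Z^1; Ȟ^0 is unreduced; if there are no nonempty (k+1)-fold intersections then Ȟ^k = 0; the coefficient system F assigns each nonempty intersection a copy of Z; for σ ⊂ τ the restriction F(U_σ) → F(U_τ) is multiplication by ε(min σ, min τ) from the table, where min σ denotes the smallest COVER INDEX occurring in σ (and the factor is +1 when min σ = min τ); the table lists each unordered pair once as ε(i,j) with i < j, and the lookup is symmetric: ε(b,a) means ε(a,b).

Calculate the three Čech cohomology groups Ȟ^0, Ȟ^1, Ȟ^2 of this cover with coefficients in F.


nonempty overlaps:
  U12={a} U13={e} U14={b} U15={f,g} U23={c} U45={d}
C dims 5,6; δ0: rk 5, SNF 1^4·2
degree 0: 5−5−0 = 0 → Ȟ^0 ≅ 0
degree 1: 6−0−5 = 1 plus torsion [2] → Ȟ^1 ≅ Z ⊕ Z/2
degree 2: 0−0−0 = 0 → Ȟ^2 ≅ 0

Ȟ^0 = 0, Ȟ^1 = Z ⊕ Z/2 and Ȟ^2 = 0


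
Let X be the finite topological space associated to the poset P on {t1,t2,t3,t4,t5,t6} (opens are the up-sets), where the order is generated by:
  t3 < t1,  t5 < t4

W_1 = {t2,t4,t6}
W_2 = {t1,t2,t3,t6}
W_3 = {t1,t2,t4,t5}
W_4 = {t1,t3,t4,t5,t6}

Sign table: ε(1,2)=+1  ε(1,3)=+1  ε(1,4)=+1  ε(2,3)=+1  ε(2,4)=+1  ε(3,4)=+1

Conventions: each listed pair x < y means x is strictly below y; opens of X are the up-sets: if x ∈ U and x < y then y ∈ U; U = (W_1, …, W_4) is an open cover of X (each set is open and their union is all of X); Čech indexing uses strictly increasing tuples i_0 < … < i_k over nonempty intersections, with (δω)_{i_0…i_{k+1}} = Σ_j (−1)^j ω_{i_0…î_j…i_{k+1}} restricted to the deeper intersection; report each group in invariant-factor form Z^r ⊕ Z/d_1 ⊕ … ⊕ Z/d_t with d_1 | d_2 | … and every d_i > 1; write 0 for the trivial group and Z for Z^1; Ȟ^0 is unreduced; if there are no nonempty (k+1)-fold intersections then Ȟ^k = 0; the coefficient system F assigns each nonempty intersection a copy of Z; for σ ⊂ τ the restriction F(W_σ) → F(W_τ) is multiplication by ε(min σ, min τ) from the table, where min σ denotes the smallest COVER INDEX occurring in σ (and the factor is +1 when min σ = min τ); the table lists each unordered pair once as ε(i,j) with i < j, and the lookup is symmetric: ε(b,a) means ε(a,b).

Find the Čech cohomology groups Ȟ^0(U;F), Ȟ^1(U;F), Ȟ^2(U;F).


Ȟ^0 = Z, Ȟ^1 = 0 and Ȟ^2 = Z

nerve of the cover:
  W12={t2,t6} W13={t2,t4} W14={t4,t6} W23={t1,t2} W24={t1,t3,t6} W34={t1,t4,t5}
  W123={t2} W124={t6} W134={t4} W234={t1}
C dims 4,6,4; δ0: rk 3, SNF 1^3; δ1: rk 3, SNF 1^3
Ȟ^0 = (4 − 3) − 0 = 1, so Ȟ^0 ≅ Z
Ȟ^1 = (6 − 3) − 3 = 0, so Ȟ^1 ≅ 0
Ȟ^2 = (4 − 0) − 3 = 1, so Ȟ^2 ≅ Z


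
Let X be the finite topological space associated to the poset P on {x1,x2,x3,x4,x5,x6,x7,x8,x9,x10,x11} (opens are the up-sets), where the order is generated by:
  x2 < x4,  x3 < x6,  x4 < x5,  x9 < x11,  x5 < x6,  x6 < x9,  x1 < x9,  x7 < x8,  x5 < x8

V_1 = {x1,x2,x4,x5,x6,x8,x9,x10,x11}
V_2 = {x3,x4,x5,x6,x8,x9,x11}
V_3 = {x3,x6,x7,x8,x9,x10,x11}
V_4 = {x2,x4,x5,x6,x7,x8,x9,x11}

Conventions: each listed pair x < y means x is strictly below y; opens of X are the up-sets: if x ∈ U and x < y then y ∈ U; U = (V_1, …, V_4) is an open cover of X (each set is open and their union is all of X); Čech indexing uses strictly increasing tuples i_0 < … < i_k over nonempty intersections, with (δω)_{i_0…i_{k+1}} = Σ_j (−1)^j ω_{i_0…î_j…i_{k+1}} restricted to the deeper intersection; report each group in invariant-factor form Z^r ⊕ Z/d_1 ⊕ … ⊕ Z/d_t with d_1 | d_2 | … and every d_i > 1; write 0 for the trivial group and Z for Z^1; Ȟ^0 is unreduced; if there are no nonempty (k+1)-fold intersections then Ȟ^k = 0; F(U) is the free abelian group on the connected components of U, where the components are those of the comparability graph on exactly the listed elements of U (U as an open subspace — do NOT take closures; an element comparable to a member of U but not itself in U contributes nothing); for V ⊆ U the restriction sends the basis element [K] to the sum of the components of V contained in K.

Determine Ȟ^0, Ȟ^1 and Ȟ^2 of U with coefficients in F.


Ȟ^0 ≅ Z^2, Ȟ^1 ≅ 0, Ȟ^2 ≅ 0

nonempty intersections:
  V12={x4,x5,x6,x8,x9,x11} V13={x6,x8,x9,x10,x11} V14={x2,x4,x5,x6,x8,x9,x11} V23={x3,x6,x8,x9,x11} V24={x4,x5,x6,x8,x9,x11} V34={x6,x7,x8,x9,x11}
  V123={x6,x8,x9,x11} V124={x4,x5,x6,x8,x9,x11} V134={x6,x8,x9,x11} V234={x6,x8,x9,x11}
  V1234={x6,x8,x9,x11}
components per intersection:
  V1: {x1,x2,x4,x5,x6,x8,x9,x11} {x10}
  V2: {x3,x4,x5,x6,x8,x9,x11}
  V3: {x3,x6,x9,x11} {x7,x8} {x10}
  V4: {x2,x4,x5,x6,x7,x8,x9,x11}
  V12: {x4,x5,x6,x8,x9,x11}
  V13: {x6,x9,x11} {x8} {x10}
  V14: {x2,x4,x5,x6,x8,x9,x11}
  V23: {x3,x6,x9,x11} {x8}
  V24: {x4,x5,x6,x8,x9,x11}
  V34: {x6,x9,x11} {x7,x8}
  V123: {x6,x9,x11} {x8}
  V124: {x4,x5,x6,x8,x9,x11}
  V134: {x6,x9,x11} {x8}
  V234: {x6,x9,x11} {x8}
  V1234: {x6,x9,x11} {x8}
C dims 7,10,7,2; δ0: rk 5, SNF 1^5; δ1: rk 5, SNF 1^5; δ2: rk 2, SNF 1^2
Ȟ^0: (7−5)−0=2 ⇒ Z^2
Ȟ^1: (10−5)−5=0 ⇒ 0
Ȟ^2: (7−2)−5=0 ⇒ 0


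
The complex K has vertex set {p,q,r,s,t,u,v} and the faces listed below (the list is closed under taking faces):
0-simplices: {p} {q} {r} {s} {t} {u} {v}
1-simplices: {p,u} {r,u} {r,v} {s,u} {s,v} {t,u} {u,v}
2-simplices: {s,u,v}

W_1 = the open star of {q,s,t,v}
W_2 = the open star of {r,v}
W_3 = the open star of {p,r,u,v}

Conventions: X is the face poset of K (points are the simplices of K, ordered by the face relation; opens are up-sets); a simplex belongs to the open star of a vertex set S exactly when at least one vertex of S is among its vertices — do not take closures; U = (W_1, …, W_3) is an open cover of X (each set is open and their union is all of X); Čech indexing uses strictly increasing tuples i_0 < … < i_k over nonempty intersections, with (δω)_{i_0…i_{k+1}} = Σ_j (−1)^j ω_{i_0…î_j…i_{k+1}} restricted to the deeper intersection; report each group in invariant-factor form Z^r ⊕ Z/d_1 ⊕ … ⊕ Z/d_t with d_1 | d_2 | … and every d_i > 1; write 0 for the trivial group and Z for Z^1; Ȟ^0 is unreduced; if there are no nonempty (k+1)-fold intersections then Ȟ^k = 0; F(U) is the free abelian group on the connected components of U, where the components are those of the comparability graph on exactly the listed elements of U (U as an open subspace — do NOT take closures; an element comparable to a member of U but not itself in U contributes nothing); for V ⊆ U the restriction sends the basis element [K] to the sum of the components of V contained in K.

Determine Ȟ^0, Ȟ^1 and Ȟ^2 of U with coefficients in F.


nonempty intersections:
  W1={{q},{s},{t},{v},{r,v},{s,u},{s,v},{t,u},{u,v},{s,u,v}} W2={{r},{v},{r,u},{r,v},{s,v},{u,v},{s,u,v}} W3={{p},{r},{u},{v},{p,u},{r,u},{r,v},{s,u},{s,v},{t,u},{u,v},{s,u,v}}
  W12={{v},{r,v},{s,v},{u,v},{s,u,v}} W13={{v},{r,v},{s,u},{s,v},{t,u},{u,v},{s,u,v}} W23={{r},{v},{r,u},{r,v},{s,v},{u,v},{s,u,v}}
  W123={{v},{r,v},{s,v},{u,v},{s,u,v}}
components per intersection:
  W1: {{q}} {{s},{v},{r,v},{s,u},{s,v},{u,v},{s,u,v}} {{t},{t,u}}
  W2: {{r},{v},{r,u},{r,v},{s,v},{u,v},{s,u,v}}
  W3: {{p},{r},{u},{v},{p,u},{r,u},{r,v},{s,u},{s,v},{t,u},{u,v},{s,u,v}}
  W12: {{v},{r,v},{s,v},{u,v},{s,u,v}}
  W13: {{v},{r,v},{s,u},{s,v},{u,v},{s,u,v}} {{t,u}}
  W23: {{r},{v},{r,u},{r,v},{s,v},{u,v},{s,u,v}}
  W123: {{v},{r,v},{s,v},{u,v},{s,u,v}}
C dims 5,4,1; δ0: rk 3, SNF 1^3; δ1: rk 1, SNF 1^1
Ȟ^0: (5−3)−0=2 ⇒ Z^2
Ȟ^1: (4−1)−3=0 ⇒ 0
Ȟ^2: (1−0)−1=0 ⇒ 0

Ȟ^0(U;F) ≅ Z^2; Ȟ^1(U;F) ≅ 0; Ȟ^2(U;F) ≅ 0


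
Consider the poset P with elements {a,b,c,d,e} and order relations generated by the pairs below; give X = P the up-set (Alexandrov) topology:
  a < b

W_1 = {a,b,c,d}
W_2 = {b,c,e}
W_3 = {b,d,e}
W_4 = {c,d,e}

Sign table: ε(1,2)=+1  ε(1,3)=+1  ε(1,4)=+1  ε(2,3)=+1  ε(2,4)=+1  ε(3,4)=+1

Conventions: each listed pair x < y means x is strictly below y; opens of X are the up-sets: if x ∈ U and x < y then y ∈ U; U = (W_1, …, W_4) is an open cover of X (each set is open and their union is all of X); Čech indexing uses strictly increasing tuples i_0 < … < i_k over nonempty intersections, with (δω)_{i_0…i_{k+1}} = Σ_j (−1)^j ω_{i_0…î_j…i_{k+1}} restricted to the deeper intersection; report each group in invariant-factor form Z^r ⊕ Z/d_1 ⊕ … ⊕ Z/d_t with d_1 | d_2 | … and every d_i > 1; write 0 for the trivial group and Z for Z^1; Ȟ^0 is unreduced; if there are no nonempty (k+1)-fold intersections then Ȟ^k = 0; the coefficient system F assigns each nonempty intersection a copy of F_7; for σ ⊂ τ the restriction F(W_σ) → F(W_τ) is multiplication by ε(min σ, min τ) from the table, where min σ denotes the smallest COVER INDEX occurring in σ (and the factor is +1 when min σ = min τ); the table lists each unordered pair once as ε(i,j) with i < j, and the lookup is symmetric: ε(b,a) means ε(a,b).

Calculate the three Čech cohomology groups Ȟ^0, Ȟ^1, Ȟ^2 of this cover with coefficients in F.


nonempty intersections:
  W12={b,c} W13={b,d} W14={c,d} W23={b,e} W24={c,e} W34={d,e}
  W123={b} W124={c} W134={d} W234={e}
C dims 4,6,4; δ0: rk_F7 3; δ1: rk_F7 3
Ȟ^0: (4−3)−0=1 ⇒ Z/7
Ȟ^1: (6−3)−3=0 ⇒ 0
Ȟ^2: (4−0)−3=1 ⇒ Z/7

Ȟ^0 = Z/7; Ȟ^1 = 0; Ȟ^2 = Z/7


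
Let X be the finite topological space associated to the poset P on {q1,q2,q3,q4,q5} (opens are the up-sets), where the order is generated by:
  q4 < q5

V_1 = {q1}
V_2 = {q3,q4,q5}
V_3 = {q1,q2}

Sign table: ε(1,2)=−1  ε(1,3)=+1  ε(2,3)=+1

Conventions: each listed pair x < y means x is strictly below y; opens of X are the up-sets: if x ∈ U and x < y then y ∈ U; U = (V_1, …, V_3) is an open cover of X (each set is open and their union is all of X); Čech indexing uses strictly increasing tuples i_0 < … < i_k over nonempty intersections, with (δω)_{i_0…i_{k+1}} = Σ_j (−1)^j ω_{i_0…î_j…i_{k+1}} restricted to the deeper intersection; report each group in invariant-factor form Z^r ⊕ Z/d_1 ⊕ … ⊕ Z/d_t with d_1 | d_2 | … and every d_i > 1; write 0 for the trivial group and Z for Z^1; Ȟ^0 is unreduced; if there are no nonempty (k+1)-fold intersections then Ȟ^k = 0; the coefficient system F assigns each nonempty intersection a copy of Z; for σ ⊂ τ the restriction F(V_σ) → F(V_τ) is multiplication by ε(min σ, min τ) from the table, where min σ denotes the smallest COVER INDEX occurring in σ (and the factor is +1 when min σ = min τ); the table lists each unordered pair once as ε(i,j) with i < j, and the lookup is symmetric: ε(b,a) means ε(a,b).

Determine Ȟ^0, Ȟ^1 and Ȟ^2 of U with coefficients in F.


cover nerve:
  V13={q1}
C dims 3,1; δ0: rk 1, SNF 1^1
Ȟ^0: (3−1)−0=2 ⇒ Z^2
Ȟ^1: (1−0)−1=0 ⇒ 0
Ȟ^2: (0−0)−0=0 ⇒ 0

Ȟ^0 = Z^2, Ȟ^1 = 0 and Ȟ^2 = 0


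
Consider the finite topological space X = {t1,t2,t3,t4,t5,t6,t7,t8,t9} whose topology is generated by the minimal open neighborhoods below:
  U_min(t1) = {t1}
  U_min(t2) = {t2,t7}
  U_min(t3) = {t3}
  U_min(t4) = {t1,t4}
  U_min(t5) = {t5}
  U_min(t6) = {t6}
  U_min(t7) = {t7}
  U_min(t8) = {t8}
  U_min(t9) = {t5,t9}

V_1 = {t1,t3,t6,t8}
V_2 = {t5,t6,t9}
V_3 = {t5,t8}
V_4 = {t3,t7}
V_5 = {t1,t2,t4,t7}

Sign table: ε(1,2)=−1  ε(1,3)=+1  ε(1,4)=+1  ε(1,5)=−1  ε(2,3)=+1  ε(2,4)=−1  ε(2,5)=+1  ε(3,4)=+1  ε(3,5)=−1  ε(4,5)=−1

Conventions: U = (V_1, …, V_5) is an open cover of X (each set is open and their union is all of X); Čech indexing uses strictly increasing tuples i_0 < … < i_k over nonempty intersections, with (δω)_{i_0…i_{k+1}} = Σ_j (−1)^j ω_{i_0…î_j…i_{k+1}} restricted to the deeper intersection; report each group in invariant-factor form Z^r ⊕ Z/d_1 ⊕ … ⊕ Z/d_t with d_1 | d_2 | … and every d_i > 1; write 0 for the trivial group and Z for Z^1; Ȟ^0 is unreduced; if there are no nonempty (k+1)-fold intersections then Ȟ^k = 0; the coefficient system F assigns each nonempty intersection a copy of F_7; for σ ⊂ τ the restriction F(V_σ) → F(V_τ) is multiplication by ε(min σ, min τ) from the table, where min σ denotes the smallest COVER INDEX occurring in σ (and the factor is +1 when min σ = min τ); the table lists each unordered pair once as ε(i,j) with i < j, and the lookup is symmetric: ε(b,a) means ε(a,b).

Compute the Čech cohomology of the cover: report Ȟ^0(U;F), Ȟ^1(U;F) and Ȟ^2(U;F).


intersection data:
  V12={t6} V13={t8} V14={t3} V15={t1} V23={t5} V45={t7}
C dims 5,6; δ0: rk_F7 5
Ȟ^0 = (5 − 5) − 0 = 0, so Ȟ^0 ≅ 0
Ȟ^1 = (6 − 0) − 5 = 1, so Ȟ^1 ≅ Z/7
Ȟ^2 = (0 − 0) − 0 = 0, so Ȟ^2 ≅ 0

Ȟ^0 = 0,  Ȟ^1 = Z/7,  Ȟ^2 = 0


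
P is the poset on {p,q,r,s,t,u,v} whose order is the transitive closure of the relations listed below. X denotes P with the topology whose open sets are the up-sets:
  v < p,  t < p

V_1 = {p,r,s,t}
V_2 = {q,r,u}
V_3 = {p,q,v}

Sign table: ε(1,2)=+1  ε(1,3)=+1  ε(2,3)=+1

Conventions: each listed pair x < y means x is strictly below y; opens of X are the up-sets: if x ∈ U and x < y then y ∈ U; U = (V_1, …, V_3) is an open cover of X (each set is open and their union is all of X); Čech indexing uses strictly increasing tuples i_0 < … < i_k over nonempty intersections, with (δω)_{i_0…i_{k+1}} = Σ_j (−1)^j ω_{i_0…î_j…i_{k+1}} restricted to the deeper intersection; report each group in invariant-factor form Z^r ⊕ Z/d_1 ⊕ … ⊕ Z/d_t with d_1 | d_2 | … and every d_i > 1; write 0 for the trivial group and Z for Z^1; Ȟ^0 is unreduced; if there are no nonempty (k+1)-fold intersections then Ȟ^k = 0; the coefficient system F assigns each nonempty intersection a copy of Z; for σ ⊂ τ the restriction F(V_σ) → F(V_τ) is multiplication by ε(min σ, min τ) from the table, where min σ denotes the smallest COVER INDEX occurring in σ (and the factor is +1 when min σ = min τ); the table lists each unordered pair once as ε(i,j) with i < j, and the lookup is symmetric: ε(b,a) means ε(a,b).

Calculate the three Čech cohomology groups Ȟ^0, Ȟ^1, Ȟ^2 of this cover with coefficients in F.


Ȟ^0(U;F) ≅ Z, Ȟ^1(U;F) ≅ Z and Ȟ^2(U;F) ≅ 0

cover nerve:
  V12={r} V13={p} V23={q}
C dims 3,3; δ0: rk 2, SNF 1^2
Ȟ^0: (3−2)−0=1 ⇒ Z
Ȟ^1: (3−0)−2=1 ⇒ Z
Ȟ^2: (0−0)−0=0 ⇒ 0


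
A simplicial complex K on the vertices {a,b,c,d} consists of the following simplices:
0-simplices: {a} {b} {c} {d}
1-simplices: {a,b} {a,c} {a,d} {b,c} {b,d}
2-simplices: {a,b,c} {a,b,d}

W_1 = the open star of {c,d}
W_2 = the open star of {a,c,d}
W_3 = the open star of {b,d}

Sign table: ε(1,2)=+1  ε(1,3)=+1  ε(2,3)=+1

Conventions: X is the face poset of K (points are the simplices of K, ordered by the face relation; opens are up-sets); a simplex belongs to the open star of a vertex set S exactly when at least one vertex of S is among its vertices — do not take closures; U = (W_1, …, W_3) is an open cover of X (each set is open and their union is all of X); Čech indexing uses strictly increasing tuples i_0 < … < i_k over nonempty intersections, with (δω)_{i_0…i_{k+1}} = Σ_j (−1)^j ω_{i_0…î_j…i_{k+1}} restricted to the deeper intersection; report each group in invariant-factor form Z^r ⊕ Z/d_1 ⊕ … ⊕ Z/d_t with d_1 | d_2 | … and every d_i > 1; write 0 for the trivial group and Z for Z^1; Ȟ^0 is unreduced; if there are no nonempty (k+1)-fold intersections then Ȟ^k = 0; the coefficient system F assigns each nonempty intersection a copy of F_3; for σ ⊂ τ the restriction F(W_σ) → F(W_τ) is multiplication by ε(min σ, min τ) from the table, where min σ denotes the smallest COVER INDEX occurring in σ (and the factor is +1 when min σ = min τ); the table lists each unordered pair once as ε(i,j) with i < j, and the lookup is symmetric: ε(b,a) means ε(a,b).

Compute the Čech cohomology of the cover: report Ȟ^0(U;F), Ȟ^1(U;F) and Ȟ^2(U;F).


Ȟ^0(U;F) ≅ Z/3, Ȟ^1(U;F) ≅ 0, Ȟ^2(U;F) ≅ 0

nonempty overlaps:
  W1={{c},{d},{a,c},{a,d},{b,c},{b,d},{a,b,c},{a,b,d}} W2={{a},{c},{d},{a,b},{a,c},{a,d},{b,c},{b,d},{a,b,c},{a,b,d}} W3={{b},{d},{a,b},{a,d},{b,c},{b,d},{a,b,c},{a,b,d}}
  W12={{c},{d},{a,c},{a,d},{b,c},{b,d},{a,b,c},{a,b,d}} W13={{d},{a,d},{b,c},{b,d},{a,b,c},{a,b,d}} W23={{d},{a,b},{a,d},{b,c},{b,d},{a,b,c},{a,b,d}}
  W123={{d},{a,d},{b,c},{b,d},{a,b,c},{a,b,d}}
C dims 3,3,1; δ0: rk_F3 2; δ1: rk_F3 1
degree 0: 3−2−0 = 1 → Ȟ^0 ≅ Z/3
degree 1: 3−1−2 = 0 → Ȟ^1 ≅ 0
degree 2: 1−0−1 = 0 → Ȟ^2 ≅ 0


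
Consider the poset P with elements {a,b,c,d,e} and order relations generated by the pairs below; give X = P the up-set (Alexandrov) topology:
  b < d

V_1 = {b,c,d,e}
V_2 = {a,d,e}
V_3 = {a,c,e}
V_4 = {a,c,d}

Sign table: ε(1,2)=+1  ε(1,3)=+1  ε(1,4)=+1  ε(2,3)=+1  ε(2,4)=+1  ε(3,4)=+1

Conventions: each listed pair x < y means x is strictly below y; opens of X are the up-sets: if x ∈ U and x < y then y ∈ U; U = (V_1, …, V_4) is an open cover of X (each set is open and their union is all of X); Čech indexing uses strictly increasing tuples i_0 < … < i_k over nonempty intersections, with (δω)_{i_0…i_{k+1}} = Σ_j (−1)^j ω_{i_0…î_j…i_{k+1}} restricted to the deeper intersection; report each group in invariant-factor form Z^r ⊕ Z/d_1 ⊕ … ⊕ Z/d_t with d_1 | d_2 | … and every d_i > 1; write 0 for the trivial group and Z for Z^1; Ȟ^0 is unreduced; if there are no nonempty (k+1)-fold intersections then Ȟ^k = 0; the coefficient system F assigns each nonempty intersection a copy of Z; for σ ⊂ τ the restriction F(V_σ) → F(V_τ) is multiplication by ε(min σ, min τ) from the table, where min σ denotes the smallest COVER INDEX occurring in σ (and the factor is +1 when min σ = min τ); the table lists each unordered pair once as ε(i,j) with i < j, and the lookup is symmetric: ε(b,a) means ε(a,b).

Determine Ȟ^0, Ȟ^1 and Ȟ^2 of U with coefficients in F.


Ȟ^0(U;F) ≅ Z,  Ȟ^1(U;F) ≅ 0,  Ȟ^2(U;F) ≅ Z

nerve of the cover:
  V12={d,e} V13={c,e} V14={c,d} V23={a,e} V24={a,d} V34={a,c}
  V123={e} V124={d} V134={c} V234={a}
C dims 4,6,4; δ0: rk 3, SNF 1^3; δ1: rk 3, SNF 1^3
Ȟ^0 = (4 − 3) − 0 = 1, so Ȟ^0 ≅ Z
Ȟ^1 = (6 − 3) − 3 = 0, so Ȟ^1 ≅ 0
Ȟ^2 = (4 − 0) − 3 = 1, so Ȟ^2 ≅ Z


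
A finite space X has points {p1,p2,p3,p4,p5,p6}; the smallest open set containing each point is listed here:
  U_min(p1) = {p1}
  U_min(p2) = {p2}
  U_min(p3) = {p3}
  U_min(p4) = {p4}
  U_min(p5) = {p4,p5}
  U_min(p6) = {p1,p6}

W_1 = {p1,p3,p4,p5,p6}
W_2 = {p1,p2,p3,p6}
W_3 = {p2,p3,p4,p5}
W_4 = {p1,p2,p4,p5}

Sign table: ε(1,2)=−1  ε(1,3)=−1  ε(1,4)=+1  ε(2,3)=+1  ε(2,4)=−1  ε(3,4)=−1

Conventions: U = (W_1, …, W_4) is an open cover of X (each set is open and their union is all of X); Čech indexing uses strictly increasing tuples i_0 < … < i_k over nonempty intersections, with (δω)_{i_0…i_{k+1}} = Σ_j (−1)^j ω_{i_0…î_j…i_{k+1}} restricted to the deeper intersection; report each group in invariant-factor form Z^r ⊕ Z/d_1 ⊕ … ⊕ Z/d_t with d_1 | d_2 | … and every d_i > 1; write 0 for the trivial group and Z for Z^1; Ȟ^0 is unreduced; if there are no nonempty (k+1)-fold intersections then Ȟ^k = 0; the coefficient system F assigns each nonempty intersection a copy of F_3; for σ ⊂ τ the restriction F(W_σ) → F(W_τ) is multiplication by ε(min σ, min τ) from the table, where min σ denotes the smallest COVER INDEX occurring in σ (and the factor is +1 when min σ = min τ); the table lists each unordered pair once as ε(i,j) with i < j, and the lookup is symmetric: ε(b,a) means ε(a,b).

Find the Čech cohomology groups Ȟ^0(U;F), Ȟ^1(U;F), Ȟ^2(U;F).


nerve of the cover:
  W12={p1,p3,p6} W13={p3,p4,p5} W14={p1,p4,p5} W23={p2,p3} W24={p1,p2} W34={p2,p4,p5}
  W123={p3} W124={p1} W134={p4,p5} W234={p2}
C dims 4,6,4; δ0: rk_F3 3; δ1: rk_F3 3
Ȟ^0 = (4 − 3) − 0 = 1, so Ȟ^0 ≅ Z/3
Ȟ^1 = (6 − 3) − 3 = 0, so Ȟ^1 ≅ 0
Ȟ^2 = (4 − 0) − 3 = 1, so Ȟ^2 ≅ Z/3

Ȟ^0(U;F) ≅ Z/3, Ȟ^1(U;F) ≅ 0, Ȟ^2(U;F) ≅ Z/3


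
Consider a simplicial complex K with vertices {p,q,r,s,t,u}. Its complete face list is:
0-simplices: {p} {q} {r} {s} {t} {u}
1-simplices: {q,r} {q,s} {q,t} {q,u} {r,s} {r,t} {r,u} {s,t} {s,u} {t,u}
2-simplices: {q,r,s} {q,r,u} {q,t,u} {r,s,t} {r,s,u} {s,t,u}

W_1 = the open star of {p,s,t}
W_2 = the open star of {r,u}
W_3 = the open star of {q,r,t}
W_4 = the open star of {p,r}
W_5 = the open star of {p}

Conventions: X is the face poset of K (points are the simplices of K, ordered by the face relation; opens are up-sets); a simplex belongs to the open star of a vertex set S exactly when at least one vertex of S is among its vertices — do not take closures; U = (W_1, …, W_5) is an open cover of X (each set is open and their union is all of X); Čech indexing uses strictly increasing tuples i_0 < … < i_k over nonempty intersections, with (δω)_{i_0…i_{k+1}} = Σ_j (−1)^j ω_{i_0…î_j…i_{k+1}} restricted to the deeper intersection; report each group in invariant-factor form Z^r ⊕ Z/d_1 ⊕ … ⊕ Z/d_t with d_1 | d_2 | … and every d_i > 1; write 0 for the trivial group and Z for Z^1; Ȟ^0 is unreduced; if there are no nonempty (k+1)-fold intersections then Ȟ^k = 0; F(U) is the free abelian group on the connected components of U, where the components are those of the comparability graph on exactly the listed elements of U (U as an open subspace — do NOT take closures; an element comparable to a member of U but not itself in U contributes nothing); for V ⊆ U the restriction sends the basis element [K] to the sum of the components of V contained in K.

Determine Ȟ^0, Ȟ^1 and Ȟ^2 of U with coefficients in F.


Ȟ^0 ≅ Z^2,  Ȟ^1 ≅ 0,  Ȟ^2 ≅ Z

nerve of the cover:
  W1={{p},{s},{t},{q,s},{q,t},{r,s},{r,t},{s,t},{s,u},{t,u},{q,r,s},{q,t,u},{r,s,t},{r,s,u},{s,t,u}} W2={{r},{u},{q,r},{q,u},{r,s},{r,t},{r,u},{s,u},{t,u},{q,r,s},{q,r,u},{q,t,u},{r,s,t},{r,s,u},{s,t,u}} W3={{q},{r},{t},{q,r},{q,s},{q,t},{q,u},{r,s},{r,t},{r,u},{s,t},{t,u},{q,r,s},{q,r,u},{q,t,u},{r,s,t},{r,s,u},{s,t,u}} W4={{p},{r},{q,r},{r,s},{r,t},{r,u},{q,r,s},{q,r,u},{r,s,t},{r,s,u}} W5={{p}}
  W12={{r,s},{r,t},{s,u},{t,u},{q,r,s},{q,t,u},{r,s,t},{r,s,u},{s,t,u}} W13={{t},{q,s},{q,t},{r,s},{r,t},{s,t},{t,u},{q,r,s},{q,t,u},{r,s,t},{r,s,u},{s,t,u}} W14={{p},{r,s},{r,t},{q,r,s},{r,s,t},{r,s,u}} W15={{p}} W23={{r},{q,r},{q,u},{r,s},{r,t},{r,u},{t,u},{q,r,s},{q,r,u},{q,t,u},{r,s,t},{r,s,u},{s,t,u}} W24={{r},{q,r},{r,s},{r,t},{r,u},{q,r,s},{q,r,u},{r,s,t},{r,s,u}} W34={{r},{q,r},{r,s},{r,t},{r,u},{q,r,s},{q,r,u},{r,s,t},{r,s,u}} W45={{p}}
  W123={{r,s},{r,t},{t,u},{q,r,s},{q,t,u},{r,s,t},{r,s,u},{s,t,u}} W124={{r,s},{r,t},{q,r,s},{r,s,t},{r,s,u}} W134={{r,s},{r,t},{q,r,s},{r,s,t},{r,s,u}} W145={{p}} W234={{r},{q,r},{r,s},{r,t},{r,u},{q,r,s},{q,r,u},{r,s,t},{r,s,u}}
  W1234={{r,s},{r,t},{q,r,s},{r,s,t},{r,s,u}}
components per intersection:
  W1: {{p}} {{s},{t},{q,s},{q,t},{r,s},{r,t},{s,t},{s,u},{t,u},{q,r,s},{q,t,u},{r,s,t},{r,s,u},{s,t,u}}
  W2: {{r},{u},{q,r},{q,u},{r,s},{r,t},{r,u},{s,u},{t,u},{q,r,s},{q,r,u},{q,t,u},{r,s,t},{r,s,u},{s,t,u}}
  W3: {{q},{r},{t},{q,r},{q,s},{q,t},{q,u},{r,s},{r,t},{r,u},{s,t},{t,u},{q,r,s},{q,r,u},{q,t,u},{r,s,t},{r,s,u},{s,t,u}}
  W4: {{p}} {{r},{q,r},{r,s},{r,t},{r,u},{q,r,s},{q,r,u},{r,s,t},{r,s,u}}
  W5: {{p}}
  W12: {{r,s},{r,t},{s,u},{t,u},{q,r,s},{q,t,u},{r,s,t},{r,s,u},{s,t,u}}
  W13: {{t},{q,s},{q,t},{r,s},{r,t},{s,t},{t,u},{q,r,s},{q,t,u},{r,s,t},{r,s,u},{s,t,u}}
  W14: {{p}} {{r,s},{r,t},{q,r,s},{r,s,t},{r,s,u}}
  W15: {{p}}
  W23: {{r},{q,r},{q,u},{r,s},{r,t},{r,u},{t,u},{q,r,s},{q,r,u},{q,t,u},{r,s,t},{r,s,u},{s,t,u}}
  W24: {{r},{q,r},{r,s},{r,t},{r,u},{q,r,s},{q,r,u},{r,s,t},{r,s,u}}
  W34: {{r},{q,r},{r,s},{r,t},{r,u},{q,r,s},{q,r,u},{r,s,t},{r,s,u}}
  W45: {{p}}
  W123: {{r,s},{r,t},{q,r,s},{r,s,t},{r,s,u}} {{t,u},{q,t,u},{s,t,u}}
  W124: {{r,s},{r,t},{q,r,s},{r,s,t},{r,s,u}}
  W134: {{r,s},{r,t},{q,r,s},{r,s,t},{r,s,u}}
  W145: {{p}}
  W234: {{r},{q,r},{r,s},{r,t},{r,u},{q,r,s},{q,r,u},{r,s,t},{r,s,u}}
  W1234: {{r,s},{r,t},{q,r,s},{r,s,t},{r,s,u}}
C dims 7,9,6,1; δ0: rk 5, SNF 1^5; δ1: rk 4, SNF 1^4; δ2: rk 1, SNF 1^1
Ȟ^0 = (7 − 5) − 0 = 2, so Ȟ^0 ≅ Z^2
Ȟ^1 = (9 − 4) − 5 = 0, so Ȟ^1 ≅ 0
Ȟ^2 = (6 − 1) − 4 = 1, so Ȟ^2 ≅ Z


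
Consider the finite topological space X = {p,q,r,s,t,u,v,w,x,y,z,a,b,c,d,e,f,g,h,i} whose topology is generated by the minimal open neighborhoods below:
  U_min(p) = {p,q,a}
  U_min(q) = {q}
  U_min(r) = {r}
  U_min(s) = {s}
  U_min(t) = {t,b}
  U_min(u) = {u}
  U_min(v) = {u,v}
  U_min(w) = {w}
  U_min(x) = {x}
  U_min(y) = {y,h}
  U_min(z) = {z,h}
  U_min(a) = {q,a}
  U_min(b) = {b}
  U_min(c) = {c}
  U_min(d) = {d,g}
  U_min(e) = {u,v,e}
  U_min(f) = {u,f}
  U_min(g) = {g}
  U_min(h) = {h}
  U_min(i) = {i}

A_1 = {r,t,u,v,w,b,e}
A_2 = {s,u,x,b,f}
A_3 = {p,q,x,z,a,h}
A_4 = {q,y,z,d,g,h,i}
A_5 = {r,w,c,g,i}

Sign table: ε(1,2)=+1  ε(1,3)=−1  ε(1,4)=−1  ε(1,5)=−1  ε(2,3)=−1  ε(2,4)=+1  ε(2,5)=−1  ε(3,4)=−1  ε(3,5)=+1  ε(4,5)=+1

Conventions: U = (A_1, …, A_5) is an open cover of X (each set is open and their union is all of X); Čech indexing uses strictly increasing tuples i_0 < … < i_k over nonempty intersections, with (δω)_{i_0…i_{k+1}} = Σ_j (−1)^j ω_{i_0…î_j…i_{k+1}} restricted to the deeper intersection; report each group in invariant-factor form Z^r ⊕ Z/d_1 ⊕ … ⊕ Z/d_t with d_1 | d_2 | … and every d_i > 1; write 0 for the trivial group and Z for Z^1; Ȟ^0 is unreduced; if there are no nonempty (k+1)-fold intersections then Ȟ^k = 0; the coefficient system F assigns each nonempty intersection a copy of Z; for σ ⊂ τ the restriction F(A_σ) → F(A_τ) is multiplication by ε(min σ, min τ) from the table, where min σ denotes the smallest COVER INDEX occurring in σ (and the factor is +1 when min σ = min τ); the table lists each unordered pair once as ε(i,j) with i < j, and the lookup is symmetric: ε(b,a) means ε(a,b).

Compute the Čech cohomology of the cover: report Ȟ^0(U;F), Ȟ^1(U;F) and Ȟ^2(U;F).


Ȟ^0 ≅ 0, Ȟ^1 ≅ Z/2, Ȟ^2 ≅ 0

intersection data:
  A12={u,b} A15={r,w} A23={x} A34={q,z,h} A45={g,i}
C dims 5,5; δ0: rk 5, SNF 1^4·2
Ȟ^0 = (5 − 5) − 0 = 0, so Ȟ^0 ≅ 0
Ȟ^1 = (5 − 0) − 5 = 0 plus torsion [2], so Ȟ^1 ≅ Z/2
Ȟ^2 = (0 − 0) − 0 = 0, so Ȟ^2 ≅ 0


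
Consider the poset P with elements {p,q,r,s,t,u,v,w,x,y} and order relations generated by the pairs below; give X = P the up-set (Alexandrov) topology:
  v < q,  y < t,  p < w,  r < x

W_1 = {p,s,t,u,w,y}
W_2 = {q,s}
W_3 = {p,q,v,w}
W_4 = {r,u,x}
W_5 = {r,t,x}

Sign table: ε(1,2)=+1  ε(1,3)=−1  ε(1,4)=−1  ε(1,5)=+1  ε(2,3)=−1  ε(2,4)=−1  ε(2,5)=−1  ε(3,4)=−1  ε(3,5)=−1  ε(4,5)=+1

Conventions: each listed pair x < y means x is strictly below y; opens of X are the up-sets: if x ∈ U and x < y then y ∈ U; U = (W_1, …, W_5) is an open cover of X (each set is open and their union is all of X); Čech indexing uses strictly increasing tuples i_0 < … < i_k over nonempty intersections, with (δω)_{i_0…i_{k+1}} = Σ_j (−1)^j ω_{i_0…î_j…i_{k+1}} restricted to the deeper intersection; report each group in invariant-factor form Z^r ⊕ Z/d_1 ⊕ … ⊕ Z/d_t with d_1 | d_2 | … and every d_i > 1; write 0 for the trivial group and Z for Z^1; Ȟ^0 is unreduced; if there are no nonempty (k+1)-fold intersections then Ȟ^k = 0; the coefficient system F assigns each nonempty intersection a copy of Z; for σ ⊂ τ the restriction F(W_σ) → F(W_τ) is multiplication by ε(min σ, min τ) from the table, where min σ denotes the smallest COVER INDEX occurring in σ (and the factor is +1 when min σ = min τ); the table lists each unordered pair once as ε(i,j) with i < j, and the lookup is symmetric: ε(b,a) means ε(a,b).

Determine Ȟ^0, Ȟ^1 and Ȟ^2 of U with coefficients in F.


nerve simplices:
  W12={s} W13={p,w} W14={u} W15={t} W23={q} W45={r,x}
C dims 5,6; δ0: rk 5, SNF 1^4·2
degree 0: 5−5−0 = 0 → Ȟ^0 ≅ 0
degree 1: 6−0−5 = 1 plus torsion [2] → Ȟ^1 ≅ Z ⊕ Z/2
degree 2: 0−0−0 = 0 → Ȟ^2 ≅ 0

Ȟ^0 = 0,  Ȟ^1 = Z ⊕ Z/2,  Ȟ^2 = 0


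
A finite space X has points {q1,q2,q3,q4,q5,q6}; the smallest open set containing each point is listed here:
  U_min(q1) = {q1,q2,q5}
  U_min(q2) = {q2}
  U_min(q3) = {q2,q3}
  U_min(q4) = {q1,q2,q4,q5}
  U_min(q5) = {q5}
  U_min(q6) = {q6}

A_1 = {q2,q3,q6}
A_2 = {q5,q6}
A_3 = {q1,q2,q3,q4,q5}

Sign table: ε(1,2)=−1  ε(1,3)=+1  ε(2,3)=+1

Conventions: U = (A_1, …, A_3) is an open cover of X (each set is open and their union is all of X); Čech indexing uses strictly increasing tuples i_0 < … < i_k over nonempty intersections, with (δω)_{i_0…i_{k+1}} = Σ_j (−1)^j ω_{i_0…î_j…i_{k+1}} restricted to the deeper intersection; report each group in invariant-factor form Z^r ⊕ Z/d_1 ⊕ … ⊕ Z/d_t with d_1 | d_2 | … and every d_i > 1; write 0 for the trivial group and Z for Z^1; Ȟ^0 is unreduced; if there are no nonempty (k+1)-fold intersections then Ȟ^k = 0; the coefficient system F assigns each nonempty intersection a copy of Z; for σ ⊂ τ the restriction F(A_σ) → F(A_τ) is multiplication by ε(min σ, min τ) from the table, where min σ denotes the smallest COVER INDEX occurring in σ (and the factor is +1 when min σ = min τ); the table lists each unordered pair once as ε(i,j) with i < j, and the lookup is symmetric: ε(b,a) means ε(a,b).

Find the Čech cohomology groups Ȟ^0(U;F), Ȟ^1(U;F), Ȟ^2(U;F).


nerve simplices:
  A12={q6} A13={q2,q3} A23={q5}
C dims 3,3; δ0: rk 3, SNF 1^2·2
degree 0: 3−3−0 = 0 → Ȟ^0 ≅ 0
degree 1: 3−0−3 = 0 plus torsion [2] → Ȟ^1 ≅ Z/2
degree 2: 0−0−0 = 0 → Ȟ^2 ≅ 0

Ȟ^0 = 0, Ȟ^1 = Z/2 and Ȟ^2 = 0


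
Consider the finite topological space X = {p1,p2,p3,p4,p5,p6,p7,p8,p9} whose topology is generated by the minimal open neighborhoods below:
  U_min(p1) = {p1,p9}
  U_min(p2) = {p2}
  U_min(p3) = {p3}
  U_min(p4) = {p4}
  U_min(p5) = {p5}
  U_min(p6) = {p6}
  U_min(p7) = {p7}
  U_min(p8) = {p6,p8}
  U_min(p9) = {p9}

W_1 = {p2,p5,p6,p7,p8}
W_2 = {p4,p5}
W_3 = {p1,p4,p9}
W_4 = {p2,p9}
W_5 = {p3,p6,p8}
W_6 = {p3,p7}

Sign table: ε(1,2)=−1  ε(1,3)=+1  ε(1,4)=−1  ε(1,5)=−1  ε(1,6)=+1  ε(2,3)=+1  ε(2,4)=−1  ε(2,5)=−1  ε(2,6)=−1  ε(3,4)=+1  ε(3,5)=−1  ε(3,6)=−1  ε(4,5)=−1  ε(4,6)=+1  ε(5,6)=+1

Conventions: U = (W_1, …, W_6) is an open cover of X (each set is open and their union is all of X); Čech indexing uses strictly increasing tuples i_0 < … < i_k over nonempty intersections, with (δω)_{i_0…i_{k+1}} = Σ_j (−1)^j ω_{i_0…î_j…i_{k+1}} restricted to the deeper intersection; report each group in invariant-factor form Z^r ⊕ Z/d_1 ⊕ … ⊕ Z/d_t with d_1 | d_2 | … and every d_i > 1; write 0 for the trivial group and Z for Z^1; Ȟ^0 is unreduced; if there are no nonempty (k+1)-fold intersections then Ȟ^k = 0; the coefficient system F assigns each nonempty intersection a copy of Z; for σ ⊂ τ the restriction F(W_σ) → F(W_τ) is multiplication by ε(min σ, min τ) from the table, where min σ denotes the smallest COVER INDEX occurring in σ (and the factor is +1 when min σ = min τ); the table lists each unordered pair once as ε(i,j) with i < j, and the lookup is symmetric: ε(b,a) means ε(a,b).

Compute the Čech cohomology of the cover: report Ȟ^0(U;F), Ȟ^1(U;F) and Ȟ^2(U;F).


intersection data:
  W12={p5} W14={p2} W15={p6,p8} W16={p7} W23={p4} W34={p9} W56={p3}
C dims 6,7; δ0: rk 6, SNF 1^5·2
Ȟ^0 = (6 − 6) − 0 = 0, so Ȟ^0 ≅ 0
Ȟ^1 = (7 − 0) − 6 = 1 plus torsion [2], so Ȟ^1 ≅ Z ⊕ Z/2
Ȟ^2 = (0 − 0) − 0 = 0, so Ȟ^2 ≅ 0

Ȟ^0(U;F) ≅ 0, Ȟ^1(U;F) ≅ Z ⊕ Z/2 and Ȟ^2(U;F) ≅ 0


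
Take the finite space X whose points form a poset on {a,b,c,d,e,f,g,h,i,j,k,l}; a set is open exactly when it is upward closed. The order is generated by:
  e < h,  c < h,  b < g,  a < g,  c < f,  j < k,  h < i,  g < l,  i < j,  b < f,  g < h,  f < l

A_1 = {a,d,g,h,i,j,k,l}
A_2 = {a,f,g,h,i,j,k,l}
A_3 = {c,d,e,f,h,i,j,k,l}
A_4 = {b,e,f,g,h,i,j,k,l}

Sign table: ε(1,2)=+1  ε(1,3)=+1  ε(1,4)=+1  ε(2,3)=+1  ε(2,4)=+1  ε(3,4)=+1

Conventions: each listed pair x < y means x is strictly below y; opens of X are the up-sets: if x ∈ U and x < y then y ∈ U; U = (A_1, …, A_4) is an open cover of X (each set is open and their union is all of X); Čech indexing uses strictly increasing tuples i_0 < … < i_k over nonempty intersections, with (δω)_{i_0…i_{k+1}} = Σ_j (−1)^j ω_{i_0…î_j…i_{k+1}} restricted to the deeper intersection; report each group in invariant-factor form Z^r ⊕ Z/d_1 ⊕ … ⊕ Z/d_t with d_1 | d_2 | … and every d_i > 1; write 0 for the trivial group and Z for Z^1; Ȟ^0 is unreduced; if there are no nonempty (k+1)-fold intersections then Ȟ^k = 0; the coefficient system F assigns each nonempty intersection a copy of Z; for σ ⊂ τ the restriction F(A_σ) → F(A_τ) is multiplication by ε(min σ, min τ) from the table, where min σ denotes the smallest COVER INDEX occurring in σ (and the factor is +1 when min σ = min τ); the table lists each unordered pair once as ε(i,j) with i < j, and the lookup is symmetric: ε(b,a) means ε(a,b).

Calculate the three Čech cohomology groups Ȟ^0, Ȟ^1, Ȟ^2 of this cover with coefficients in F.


nonempty overlaps:
  A12={a,g,h,i,j,k,l} A13={d,h,i,j,k,l} A14={g,h,i,j,k,l} A23={f,h,i,j,k,l} A24={f,g,h,i,j,k,l} A34={e,f,h,i,j,k,l}
  A123={h,i,j,k,l} A124={g,h,i,j,k,l} A134={h,i,j,k,l} A234={f,h,i,j,k,l}
  A1234={h,i,j,k,l}
C dims 4,6,4,1; δ0: rk 3, SNF 1^3; δ1: rk 3, SNF 1^3; δ2: rk 1, SNF 1^1
degree 0: 4−3−0 = 1 → Ȟ^0 ≅ Z
degree 1: 6−3−3 = 0 → Ȟ^1 ≅ 0
degree 2: 4−1−3 = 0 → Ȟ^2 ≅ 0

Ȟ^0(U;F) ≅ Z, Ȟ^1(U;F) ≅ 0, Ȟ^2(U;F) ≅ 0
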